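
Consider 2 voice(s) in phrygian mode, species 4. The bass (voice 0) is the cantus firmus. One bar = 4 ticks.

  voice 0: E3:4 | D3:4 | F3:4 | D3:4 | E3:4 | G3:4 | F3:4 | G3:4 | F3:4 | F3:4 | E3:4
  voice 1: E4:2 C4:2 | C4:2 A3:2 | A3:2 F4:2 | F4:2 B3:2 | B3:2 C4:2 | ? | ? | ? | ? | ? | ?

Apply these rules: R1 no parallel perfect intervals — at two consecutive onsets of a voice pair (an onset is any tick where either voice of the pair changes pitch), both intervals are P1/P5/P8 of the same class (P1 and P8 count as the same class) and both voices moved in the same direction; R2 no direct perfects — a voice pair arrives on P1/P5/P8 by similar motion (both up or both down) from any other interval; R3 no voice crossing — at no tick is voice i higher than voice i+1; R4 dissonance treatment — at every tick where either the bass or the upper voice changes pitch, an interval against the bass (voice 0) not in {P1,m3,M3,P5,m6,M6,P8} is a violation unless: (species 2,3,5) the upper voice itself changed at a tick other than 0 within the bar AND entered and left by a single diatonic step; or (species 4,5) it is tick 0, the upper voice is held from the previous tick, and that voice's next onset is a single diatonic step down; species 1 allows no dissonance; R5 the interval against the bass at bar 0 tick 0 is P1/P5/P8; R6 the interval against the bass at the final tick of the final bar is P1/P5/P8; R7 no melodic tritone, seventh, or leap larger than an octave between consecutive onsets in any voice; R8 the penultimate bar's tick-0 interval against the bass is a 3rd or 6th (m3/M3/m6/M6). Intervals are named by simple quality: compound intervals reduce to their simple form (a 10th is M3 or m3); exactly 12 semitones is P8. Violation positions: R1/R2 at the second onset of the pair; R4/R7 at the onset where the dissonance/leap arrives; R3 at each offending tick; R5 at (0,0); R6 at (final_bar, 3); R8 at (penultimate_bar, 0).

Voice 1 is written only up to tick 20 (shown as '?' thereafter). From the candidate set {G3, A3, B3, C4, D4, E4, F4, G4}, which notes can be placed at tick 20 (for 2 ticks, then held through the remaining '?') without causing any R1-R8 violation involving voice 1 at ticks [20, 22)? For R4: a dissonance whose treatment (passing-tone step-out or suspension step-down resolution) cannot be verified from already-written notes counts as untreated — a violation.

{B3, E4, G3}

G3: legal
A3: violates R4
B3: legal
C4: violates R4
D4: violates R2
E4: legal
F4: violates R4
G4: violates R2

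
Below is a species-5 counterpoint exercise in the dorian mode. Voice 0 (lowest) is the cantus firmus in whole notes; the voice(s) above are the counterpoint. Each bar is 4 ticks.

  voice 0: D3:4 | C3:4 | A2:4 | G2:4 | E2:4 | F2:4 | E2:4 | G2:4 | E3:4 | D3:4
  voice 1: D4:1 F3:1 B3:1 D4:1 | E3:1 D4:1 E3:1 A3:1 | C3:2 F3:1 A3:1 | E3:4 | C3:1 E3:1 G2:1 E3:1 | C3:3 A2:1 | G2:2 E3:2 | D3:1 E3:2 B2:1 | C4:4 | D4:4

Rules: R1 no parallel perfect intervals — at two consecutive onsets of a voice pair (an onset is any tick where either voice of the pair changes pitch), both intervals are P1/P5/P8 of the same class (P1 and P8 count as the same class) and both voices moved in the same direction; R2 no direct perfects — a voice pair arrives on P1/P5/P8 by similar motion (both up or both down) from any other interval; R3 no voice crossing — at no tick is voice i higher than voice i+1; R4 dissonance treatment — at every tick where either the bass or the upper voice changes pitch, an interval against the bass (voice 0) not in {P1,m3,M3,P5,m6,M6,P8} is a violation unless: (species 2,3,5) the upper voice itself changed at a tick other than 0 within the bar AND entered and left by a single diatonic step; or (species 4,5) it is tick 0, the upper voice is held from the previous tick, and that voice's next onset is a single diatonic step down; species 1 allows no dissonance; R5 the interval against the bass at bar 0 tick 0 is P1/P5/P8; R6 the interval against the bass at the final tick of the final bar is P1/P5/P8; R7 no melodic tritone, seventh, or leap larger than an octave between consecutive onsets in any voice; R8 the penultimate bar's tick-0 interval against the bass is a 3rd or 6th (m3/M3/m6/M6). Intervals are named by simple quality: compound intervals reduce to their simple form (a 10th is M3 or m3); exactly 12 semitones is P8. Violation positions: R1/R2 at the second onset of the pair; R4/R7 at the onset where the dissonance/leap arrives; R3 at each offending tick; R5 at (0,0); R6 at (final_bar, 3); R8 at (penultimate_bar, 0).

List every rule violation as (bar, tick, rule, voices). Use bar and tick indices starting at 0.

bar 0: v0=D3 v1=D4 downbeat P8
bar 1: v0=C3 v1=E3 downbeat M3
bar 2: v0=A2 v1=C3 downbeat m3
bar 3: v0=G2 v1=E3 downbeat M6
bar 4: v0=E2 v1=C3 downbeat m6
bar 5: v0=F2 v1=C3 downbeat P5
bar 6: v0=E2 v1=G2 downbeat m3
bar 7: v0=G2 v1=D3 downbeat P5
bar 8: v0=E3 v1=C4 downbeat m6
bar 9: v0=D3 v1=D4 downbeat P8
  -> R7 @ bar 0 tick 2 v(1,): F3->B3 leap 6st
  -> R7 @ bar 1 tick 0 v(1,): D4->E3 leap 10st
  -> R4 @ bar 1 tick 1 v(0, 1): C3/D4 M2 untreated
  -> R7 @ bar 1 tick 1 v(1,): E3->D4 leap 10st
  -> R7 @ bar 1 tick 2 v(1,): D4->E3 leap 10st
  -> R7 @ bar 8 tick 0 v(1,): B2->C4 leap 13st

(0, 2, R7, (1,))
(1, 0, R7, (1,))
(1, 1, R4, (0, 1))
(1, 1, R7, (1,))
(1, 2, R7, (1,))
(8, 0, R7, (1,))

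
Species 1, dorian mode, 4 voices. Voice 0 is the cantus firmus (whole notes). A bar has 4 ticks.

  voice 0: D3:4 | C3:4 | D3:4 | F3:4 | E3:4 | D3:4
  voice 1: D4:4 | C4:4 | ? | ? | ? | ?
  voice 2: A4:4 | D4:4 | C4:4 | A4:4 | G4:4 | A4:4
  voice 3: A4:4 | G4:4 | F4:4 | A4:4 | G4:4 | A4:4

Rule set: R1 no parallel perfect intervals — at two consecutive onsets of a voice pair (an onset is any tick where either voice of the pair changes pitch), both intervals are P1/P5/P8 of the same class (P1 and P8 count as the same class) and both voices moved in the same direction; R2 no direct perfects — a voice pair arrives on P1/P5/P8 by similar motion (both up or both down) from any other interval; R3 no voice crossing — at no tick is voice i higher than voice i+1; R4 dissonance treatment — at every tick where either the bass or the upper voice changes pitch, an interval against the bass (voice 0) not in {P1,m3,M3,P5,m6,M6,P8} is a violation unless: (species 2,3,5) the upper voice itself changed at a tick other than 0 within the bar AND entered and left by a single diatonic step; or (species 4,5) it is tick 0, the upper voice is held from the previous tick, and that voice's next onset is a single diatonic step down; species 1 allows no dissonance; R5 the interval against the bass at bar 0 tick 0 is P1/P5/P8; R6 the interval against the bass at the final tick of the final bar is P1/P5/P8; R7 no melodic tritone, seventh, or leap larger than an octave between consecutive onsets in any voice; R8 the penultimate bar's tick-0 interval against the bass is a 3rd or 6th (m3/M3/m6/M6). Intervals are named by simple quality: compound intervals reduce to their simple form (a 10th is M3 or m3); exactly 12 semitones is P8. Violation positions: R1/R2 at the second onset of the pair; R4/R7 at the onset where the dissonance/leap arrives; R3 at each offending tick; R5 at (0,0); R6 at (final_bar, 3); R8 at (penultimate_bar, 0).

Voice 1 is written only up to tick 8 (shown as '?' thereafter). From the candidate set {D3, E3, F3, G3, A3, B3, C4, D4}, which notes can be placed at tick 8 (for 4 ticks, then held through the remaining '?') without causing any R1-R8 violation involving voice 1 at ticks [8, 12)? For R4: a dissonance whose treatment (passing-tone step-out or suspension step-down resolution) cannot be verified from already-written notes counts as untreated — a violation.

D3: violates R7
E3: violates R4
F3: violates R2
G3: violates R4
A3: legal
B3: legal
C4: violates R4
D4: violates R1,R3

{A3, B3}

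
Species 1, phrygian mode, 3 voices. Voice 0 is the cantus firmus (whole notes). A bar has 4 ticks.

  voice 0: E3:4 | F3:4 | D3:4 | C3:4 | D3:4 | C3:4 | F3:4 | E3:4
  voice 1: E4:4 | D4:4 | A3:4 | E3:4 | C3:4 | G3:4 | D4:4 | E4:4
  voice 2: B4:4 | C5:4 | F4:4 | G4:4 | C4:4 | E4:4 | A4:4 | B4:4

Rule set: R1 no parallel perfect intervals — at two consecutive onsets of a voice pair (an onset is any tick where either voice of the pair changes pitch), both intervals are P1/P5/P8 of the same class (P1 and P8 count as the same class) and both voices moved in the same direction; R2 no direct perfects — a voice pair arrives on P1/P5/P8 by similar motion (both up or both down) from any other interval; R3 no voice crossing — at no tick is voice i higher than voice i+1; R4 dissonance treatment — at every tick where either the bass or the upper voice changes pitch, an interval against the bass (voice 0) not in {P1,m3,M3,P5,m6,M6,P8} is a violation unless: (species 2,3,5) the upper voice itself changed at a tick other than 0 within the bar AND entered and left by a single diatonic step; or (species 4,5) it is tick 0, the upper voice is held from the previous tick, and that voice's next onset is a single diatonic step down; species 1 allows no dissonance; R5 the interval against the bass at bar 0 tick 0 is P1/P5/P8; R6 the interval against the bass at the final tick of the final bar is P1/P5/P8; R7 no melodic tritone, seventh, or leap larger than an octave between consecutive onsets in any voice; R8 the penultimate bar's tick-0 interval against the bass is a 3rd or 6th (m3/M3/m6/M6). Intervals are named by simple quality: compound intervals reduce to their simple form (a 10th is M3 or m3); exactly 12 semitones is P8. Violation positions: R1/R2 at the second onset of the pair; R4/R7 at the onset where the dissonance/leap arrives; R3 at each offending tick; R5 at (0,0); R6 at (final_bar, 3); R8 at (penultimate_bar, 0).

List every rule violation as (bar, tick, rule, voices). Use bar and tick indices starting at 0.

bar 0: v0=E3 v1=E4 v2=B4 downbeat P5
bar 1: v0=F3 v1=D4 v2=C5 downbeat P5
bar 2: v0=D3 v1=A3 v2=F4 downbeat m3
bar 3: v0=C3 v1=E3 v2=G4 downbeat P5
bar 4: v0=D3 v1=C3 v2=C4 downbeat m7
bar 5: v0=C3 v1=G3 v2=E4 downbeat M3
bar 6: v0=F3 v1=D4 v2=A4 downbeat M3
bar 7: v0=E3 v1=E4 v2=B4 downbeat P5
  -> R1 @ bar 1 tick 0 v(0, 2): E3/B4 P5 -> F3/C5 P5 similar
  -> R2 @ bar 2 tick 0 v(0, 1): F3/D4 M6 -> D3/A3 P5 similar
  -> R2 @ bar 4 tick 0 v(1, 2): E3/G4 m3 -> C3/C4 P8 similar
  -> R3 @ bar 4 tick 0 v(0, 1): D3 above C3
  -> R4 @ bar 4 tick 0 v(0, 1): D3/C3 M2 untreated
  -> R4 @ bar 4 tick 0 v(0, 2): D3/C4 m7 untreated
  -> R3 @ bar 4 tick 1 v(0, 1): D3 above C3
  -> R3 @ bar 4 tick 2 v(0, 1): D3 above C3
  -> R3 @ bar 4 tick 3 v(0, 1): D3 above C3
  -> R2 @ bar 6 tick 0 v(1, 2): G3/E4 M6 -> D4/A4 P5 similar
  -> R1 @ bar 7 tick 0 v(1, 2): D4/A4 P5 -> E4/B4 P5 similar

(1, 0, R1, (0, 2))
(2, 0, R2, (0, 1))
(4, 0, R2, (1, 2))
(4, 0, R3, (0, 1))
(4, 0, R4, (0, 1))
(4, 0, R4, (0, 2))
(4, 1, R3, (0, 1))
(4, 2, R3, (0, 1))
(4, 3, R3, (0, 1))
(6, 0, R2, (1, 2))
(7, 0, R1, (1, 2))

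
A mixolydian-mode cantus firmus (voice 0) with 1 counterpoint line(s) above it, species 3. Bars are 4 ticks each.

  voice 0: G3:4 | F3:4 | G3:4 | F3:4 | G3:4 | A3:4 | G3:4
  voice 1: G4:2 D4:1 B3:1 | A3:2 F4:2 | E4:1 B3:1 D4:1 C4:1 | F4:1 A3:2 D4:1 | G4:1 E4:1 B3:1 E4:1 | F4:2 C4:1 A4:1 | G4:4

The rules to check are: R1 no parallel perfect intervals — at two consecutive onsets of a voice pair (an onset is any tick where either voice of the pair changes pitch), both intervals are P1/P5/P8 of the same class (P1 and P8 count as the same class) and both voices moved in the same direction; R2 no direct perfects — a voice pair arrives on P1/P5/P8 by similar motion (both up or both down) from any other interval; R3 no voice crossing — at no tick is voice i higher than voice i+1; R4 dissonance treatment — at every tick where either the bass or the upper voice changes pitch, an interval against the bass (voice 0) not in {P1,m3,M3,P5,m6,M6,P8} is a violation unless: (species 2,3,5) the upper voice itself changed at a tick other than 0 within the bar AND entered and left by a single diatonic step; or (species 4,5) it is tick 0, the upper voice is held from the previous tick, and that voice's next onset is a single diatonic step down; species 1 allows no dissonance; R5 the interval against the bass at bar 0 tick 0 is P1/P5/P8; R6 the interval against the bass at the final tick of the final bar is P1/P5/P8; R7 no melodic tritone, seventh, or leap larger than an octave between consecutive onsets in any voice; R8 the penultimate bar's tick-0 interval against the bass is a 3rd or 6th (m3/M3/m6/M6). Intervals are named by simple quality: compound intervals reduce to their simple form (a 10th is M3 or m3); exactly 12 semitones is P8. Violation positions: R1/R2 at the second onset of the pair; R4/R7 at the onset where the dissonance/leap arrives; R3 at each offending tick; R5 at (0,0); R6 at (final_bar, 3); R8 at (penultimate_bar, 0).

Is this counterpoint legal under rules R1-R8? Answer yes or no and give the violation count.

No (3 violations)

bar 0: v0=G3 v1=G4 (P8)
bar 1: v0=F3 v1=A3 (M3)
bar 2: v0=G3 v1=E4 (M6)
bar 3: v0=F3 v1=F4 (P8)
bar 4: v0=G3 v1=G4 (P8)
bar 5: v0=A3 v1=F4 (m6)
bar 6: v0=G3 v1=G4 (P8)
  R4 @ bar2.3: G3/C4 P4 untreated
  R2 @ bar4.0: F3/D4 M6 -> G3/G4 P8 similar
  R1 @ bar6.0: A3/A4 P8 -> G3/G4 P8 similar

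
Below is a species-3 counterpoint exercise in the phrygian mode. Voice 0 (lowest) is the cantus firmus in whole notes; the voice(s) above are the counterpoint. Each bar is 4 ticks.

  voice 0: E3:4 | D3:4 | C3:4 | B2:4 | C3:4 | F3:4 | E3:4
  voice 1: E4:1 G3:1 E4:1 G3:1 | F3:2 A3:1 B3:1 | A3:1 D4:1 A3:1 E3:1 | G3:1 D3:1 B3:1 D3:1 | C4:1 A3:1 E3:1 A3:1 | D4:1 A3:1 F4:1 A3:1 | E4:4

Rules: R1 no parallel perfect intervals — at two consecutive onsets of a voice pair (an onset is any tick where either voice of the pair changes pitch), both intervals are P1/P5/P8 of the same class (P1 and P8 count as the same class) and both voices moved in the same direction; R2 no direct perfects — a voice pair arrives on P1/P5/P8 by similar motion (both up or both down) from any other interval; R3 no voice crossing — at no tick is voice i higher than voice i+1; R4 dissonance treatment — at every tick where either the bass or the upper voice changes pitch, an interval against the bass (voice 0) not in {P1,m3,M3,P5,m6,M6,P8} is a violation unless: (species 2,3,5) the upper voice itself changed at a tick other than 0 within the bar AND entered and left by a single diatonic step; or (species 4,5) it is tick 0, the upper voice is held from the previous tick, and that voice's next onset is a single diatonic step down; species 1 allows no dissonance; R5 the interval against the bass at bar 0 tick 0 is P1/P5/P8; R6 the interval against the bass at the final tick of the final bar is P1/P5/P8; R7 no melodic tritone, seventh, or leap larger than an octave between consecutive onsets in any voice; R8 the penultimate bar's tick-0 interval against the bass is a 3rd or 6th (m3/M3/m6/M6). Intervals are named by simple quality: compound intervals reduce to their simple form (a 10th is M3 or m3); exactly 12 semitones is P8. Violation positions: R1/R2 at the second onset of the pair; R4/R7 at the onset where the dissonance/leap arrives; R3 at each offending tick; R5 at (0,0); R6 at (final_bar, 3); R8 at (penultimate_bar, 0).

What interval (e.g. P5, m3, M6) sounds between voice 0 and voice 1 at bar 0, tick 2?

P8

voice 0=E3 voice 1=E4 -> P8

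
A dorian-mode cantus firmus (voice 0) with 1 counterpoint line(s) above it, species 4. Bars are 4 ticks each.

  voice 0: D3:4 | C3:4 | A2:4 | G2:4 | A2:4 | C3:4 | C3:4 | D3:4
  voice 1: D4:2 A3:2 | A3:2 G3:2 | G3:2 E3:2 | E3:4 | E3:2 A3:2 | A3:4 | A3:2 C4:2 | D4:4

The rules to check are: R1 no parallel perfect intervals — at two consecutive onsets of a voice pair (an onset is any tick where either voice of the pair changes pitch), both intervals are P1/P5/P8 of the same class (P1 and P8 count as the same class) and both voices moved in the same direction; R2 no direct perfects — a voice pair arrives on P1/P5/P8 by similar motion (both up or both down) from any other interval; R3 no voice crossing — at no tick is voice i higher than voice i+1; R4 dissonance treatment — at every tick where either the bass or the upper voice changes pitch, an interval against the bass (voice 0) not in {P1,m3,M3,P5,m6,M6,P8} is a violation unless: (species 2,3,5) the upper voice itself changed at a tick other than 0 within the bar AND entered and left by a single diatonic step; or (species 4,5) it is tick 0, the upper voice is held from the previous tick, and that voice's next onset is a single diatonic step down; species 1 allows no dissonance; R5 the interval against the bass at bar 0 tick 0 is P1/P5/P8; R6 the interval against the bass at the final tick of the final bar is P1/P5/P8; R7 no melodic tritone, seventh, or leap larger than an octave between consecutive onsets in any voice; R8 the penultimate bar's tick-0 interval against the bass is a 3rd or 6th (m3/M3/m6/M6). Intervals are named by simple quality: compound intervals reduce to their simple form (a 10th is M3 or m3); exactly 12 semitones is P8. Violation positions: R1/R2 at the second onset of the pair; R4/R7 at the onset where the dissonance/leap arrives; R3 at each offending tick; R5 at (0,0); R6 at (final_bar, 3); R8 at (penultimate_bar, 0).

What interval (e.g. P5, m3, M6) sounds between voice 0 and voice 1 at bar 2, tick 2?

voice 0=A2 voice 1=E3 -> P5

P5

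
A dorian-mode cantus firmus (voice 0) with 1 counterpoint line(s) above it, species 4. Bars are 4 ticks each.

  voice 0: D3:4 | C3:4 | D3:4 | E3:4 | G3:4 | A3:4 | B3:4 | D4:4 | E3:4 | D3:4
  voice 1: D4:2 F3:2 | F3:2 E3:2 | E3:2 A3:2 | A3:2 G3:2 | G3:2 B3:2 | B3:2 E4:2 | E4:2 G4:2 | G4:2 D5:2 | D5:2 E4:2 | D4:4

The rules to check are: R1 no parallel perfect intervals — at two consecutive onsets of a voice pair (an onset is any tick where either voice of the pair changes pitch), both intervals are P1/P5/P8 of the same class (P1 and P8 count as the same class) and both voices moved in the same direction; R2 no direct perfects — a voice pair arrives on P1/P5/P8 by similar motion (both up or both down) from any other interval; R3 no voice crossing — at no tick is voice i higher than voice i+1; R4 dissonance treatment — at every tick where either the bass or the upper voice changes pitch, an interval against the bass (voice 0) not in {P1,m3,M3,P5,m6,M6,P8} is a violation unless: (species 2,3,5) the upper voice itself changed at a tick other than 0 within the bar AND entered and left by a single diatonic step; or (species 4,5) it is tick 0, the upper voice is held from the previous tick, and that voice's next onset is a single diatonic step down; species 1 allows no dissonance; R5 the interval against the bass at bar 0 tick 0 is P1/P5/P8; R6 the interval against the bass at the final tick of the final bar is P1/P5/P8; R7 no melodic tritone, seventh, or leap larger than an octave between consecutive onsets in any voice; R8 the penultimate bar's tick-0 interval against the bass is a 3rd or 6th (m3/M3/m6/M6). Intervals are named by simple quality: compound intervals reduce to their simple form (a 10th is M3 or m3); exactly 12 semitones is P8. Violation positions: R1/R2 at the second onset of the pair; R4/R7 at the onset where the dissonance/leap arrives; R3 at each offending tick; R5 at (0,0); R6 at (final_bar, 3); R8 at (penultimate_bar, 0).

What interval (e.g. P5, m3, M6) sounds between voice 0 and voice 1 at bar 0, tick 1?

voice 0=D3 voice 1=D4 -> P8

P8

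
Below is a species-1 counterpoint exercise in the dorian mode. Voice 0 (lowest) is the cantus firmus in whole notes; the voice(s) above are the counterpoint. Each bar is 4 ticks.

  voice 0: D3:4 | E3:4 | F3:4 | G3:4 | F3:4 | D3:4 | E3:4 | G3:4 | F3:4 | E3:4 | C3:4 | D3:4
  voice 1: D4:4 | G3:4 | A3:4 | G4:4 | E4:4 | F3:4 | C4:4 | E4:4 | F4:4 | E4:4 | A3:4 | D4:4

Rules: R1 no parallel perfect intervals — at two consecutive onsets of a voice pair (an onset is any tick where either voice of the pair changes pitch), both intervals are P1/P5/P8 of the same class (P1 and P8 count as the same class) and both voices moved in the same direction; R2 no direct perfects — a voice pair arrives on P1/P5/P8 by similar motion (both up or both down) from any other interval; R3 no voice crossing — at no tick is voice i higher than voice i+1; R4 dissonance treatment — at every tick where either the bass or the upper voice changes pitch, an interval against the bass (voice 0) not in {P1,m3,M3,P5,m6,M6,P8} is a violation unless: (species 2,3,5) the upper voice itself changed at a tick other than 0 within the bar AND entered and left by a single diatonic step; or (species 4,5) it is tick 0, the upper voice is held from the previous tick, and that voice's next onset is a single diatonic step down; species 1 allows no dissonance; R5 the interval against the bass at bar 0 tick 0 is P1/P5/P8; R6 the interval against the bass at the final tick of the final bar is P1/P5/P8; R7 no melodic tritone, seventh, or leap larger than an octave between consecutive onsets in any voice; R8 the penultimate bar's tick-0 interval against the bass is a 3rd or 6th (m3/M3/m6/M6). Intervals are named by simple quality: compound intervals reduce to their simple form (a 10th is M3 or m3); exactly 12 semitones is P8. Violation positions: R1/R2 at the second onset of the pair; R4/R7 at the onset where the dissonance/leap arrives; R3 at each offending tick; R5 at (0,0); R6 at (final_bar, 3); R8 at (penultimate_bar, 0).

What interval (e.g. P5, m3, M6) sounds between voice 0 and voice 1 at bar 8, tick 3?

voice 0=F3 voice 1=F4 -> P8

P8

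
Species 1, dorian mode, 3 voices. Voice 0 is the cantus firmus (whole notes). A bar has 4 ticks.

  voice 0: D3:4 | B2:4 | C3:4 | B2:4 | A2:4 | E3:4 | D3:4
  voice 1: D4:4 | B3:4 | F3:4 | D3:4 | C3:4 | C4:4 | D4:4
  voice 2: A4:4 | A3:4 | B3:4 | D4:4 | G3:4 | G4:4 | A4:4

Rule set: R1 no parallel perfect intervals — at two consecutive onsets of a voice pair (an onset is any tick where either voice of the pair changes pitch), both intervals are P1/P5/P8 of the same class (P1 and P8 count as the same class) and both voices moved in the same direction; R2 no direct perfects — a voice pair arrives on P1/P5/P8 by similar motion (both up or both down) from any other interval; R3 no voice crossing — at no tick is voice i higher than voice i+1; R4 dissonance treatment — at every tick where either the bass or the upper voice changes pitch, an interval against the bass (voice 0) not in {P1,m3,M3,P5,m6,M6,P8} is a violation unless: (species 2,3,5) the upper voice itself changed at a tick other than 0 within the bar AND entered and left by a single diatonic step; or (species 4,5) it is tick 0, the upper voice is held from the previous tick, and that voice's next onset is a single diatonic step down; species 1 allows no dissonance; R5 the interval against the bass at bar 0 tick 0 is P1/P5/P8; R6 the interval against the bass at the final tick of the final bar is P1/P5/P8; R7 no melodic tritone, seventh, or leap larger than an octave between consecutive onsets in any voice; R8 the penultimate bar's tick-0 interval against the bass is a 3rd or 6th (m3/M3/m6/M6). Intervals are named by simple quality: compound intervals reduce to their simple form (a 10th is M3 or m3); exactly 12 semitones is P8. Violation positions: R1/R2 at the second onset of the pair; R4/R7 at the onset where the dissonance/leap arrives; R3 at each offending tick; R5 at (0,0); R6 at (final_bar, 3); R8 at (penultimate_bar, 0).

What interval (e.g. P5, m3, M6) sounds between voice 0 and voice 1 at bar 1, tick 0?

voice 0=B2 voice 1=B3 -> P8

P8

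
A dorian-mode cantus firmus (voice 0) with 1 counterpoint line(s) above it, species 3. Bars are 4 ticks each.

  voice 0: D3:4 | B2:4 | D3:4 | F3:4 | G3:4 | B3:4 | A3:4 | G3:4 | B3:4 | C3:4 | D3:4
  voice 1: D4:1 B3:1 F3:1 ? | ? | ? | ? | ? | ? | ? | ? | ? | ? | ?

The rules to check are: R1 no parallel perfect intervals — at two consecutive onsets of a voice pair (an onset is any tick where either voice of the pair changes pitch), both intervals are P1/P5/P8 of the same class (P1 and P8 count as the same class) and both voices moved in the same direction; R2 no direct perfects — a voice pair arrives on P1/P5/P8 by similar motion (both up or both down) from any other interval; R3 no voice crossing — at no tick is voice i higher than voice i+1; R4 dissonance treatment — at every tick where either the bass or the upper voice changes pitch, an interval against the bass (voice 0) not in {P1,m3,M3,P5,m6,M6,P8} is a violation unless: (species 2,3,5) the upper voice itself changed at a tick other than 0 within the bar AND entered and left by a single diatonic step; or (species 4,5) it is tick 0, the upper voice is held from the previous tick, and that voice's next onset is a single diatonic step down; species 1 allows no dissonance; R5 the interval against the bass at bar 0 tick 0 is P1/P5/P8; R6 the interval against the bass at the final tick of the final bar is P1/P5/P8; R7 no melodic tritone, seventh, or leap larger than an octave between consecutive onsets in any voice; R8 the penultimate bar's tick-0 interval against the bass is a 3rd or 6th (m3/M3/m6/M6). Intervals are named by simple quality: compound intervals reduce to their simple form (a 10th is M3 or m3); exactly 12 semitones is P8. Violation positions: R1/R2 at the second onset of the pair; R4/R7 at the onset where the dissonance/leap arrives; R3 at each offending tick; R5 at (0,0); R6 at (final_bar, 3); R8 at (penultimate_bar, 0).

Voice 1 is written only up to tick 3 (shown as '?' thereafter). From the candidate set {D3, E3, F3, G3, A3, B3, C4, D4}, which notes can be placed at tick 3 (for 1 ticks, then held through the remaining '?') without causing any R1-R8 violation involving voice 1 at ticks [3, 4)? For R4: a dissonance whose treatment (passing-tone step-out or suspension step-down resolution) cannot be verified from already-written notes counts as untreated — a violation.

D3: legal
E3: violates R4
F3: legal
G3: violates R4
A3: legal
B3: violates R7
C4: violates R4
D4: legal

{A3, D3, D4, F3}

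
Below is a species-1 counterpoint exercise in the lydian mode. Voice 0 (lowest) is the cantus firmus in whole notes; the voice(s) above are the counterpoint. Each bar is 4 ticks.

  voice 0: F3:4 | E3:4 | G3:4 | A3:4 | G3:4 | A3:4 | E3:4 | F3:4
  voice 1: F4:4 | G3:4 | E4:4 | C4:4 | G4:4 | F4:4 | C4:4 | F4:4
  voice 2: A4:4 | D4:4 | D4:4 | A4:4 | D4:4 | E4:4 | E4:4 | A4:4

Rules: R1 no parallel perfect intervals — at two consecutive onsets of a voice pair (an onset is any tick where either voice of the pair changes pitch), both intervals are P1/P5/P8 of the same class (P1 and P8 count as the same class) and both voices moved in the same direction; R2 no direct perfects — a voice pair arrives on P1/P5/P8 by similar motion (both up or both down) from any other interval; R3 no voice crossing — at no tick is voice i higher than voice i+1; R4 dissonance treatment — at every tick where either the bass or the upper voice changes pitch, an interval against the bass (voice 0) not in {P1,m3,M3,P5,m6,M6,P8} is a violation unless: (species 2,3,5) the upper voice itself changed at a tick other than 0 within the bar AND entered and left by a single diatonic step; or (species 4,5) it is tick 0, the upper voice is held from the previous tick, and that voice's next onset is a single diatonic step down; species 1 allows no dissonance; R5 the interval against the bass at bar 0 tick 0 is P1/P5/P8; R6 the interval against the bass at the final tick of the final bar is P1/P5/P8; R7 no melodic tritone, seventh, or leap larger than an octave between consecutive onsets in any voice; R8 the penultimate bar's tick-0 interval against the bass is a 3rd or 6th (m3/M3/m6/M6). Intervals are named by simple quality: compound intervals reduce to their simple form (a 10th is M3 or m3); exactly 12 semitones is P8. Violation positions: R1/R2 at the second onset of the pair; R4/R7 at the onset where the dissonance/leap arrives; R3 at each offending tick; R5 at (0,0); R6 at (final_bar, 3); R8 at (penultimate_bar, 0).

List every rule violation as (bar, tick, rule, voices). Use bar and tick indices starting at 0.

bar 0: v0=F3 v1=F4 v2=A4 downbeat M3
bar 1: v0=E3 v1=G3 v2=D4 downbeat m7
bar 2: v0=G3 v1=E4 v2=D4 downbeat P5
bar 3: v0=A3 v1=C4 v2=A4 downbeat P8
bar 4: v0=G3 v1=G4 v2=D4 downbeat P5
bar 5: v0=A3 v1=F4 v2=E4 downbeat P5
bar 6: v0=E3 v1=C4 v2=E4 downbeat P8
bar 7: v0=F3 v1=F4 v2=A4 downbeat M3
  -> R5 @ bar 0 tick 0 v(0, 2): opens on M3
  -> R2 @ bar 1 tick 0 v(1, 2): F4/A4 M3 -> G3/D4 P5 similar
  -> R4 @ bar 1 tick 0 v(0, 2): E3/D4 m7 untreated
  -> R7 @ bar 1 tick 0 v(1,): F4->G3 leap 10st
  -> R3 @ bar 2 tick 0 v(1, 2): E4 above D4
  -> R3 @ bar 2 tick 1 v(1, 2): E4 above D4
  -> R3 @ bar 2 tick 2 v(1, 2): E4 above D4
  -> R3 @ bar 2 tick 3 v(1, 2): E4 above D4
  -> R2 @ bar 3 tick 0 v(0, 2): G3/D4 P5 -> A3/A4 P8 similar
  -> R2 @ bar 4 tick 0 v(0, 2): A3/A4 P8 -> G3/D4 P5 similar
  -> R3 @ bar 4 tick 0 v(1, 2): G4 above D4
  -> R3 @ bar 4 tick 1 v(1, 2): G4 above D4
  -> R3 @ bar 4 tick 2 v(1, 2): G4 above D4
  -> R3 @ bar 4 tick 3 v(1, 2): G4 above D4
  -> R1 @ bar 5 tick 0 v(0, 2): G3/D4 P5 -> A3/E4 P5 similar
  -> R3 @ bar 5 tick 0 v(1, 2): F4 above E4
  -> R3 @ bar 5 tick 1 v(1, 2): F4 above E4
  -> R3 @ bar 5 tick 2 v(1, 2): F4 above E4
  -> R3 @ bar 5 tick 3 v(1, 2): F4 above E4
  -> R8 @ bar 6 tick 0 v(0, 2): penult P8 not 3rd/6th
  -> R2 @ bar 7 tick 0 v(0, 1): E3/C4 m6 -> F3/F4 P8 similar
  -> R6 @ bar 7 tick 3 v(0, 2): closes on M3

(0, 0, R5, (0, 2))
(1, 0, R2, (1, 2))
(1, 0, R4, (0, 2))
(1, 0, R7, (1,))
(2, 0, R3, (1, 2))
(2, 1, R3, (1, 2))
(2, 2, R3, (1, 2))
(2, 3, R3, (1, 2))
(3, 0, R2, (0, 2))
(4, 0, R2, (0, 2))
(4, 0, R3, (1, 2))
(4, 1, R3, (1, 2))
(4, 2, R3, (1, 2))
(4, 3, R3, (1, 2))
(5, 0, R1, (0, 2))
(5, 0, R3, (1, 2))
(5, 1, R3, (1, 2))
(5, 2, R3, (1, 2))
(5, 3, R3, (1, 2))
(6, 0, R8, (0, 2))
(7, 0, R2, (0, 1))
(7, 3, R6, (0, 2))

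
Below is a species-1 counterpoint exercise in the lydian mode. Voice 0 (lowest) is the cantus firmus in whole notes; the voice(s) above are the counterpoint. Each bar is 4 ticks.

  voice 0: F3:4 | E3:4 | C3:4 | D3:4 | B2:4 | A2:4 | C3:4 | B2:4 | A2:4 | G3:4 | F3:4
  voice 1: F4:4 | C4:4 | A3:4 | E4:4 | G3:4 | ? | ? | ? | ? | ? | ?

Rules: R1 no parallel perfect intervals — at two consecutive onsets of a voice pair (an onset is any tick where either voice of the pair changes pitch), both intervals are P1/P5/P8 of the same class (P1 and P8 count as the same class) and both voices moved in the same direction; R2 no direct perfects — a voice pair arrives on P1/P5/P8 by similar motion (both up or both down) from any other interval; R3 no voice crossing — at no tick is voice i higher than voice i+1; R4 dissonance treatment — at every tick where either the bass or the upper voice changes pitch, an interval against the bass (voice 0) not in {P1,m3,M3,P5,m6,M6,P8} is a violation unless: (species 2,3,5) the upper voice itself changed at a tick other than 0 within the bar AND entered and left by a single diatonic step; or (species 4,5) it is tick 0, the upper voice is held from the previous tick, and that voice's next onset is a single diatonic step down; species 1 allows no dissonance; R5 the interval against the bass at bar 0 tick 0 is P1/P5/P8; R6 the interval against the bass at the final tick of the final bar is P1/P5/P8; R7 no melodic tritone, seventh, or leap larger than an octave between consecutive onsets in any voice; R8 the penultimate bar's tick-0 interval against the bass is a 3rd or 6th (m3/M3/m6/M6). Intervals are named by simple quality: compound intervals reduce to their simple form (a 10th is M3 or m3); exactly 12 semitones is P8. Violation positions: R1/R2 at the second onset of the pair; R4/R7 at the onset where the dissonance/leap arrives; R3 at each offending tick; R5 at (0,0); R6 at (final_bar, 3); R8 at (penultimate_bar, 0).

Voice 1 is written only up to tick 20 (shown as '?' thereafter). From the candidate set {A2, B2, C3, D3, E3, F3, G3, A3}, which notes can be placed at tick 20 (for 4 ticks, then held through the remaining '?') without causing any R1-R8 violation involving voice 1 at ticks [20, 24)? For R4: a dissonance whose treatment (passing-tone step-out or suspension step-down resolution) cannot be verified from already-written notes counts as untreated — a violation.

A2: violates R2,R7
B2: violates R4
C3: legal
D3: violates R4
E3: violates R2
F3: legal
G3: violates R4
A3: legal

{A3, C3, F3}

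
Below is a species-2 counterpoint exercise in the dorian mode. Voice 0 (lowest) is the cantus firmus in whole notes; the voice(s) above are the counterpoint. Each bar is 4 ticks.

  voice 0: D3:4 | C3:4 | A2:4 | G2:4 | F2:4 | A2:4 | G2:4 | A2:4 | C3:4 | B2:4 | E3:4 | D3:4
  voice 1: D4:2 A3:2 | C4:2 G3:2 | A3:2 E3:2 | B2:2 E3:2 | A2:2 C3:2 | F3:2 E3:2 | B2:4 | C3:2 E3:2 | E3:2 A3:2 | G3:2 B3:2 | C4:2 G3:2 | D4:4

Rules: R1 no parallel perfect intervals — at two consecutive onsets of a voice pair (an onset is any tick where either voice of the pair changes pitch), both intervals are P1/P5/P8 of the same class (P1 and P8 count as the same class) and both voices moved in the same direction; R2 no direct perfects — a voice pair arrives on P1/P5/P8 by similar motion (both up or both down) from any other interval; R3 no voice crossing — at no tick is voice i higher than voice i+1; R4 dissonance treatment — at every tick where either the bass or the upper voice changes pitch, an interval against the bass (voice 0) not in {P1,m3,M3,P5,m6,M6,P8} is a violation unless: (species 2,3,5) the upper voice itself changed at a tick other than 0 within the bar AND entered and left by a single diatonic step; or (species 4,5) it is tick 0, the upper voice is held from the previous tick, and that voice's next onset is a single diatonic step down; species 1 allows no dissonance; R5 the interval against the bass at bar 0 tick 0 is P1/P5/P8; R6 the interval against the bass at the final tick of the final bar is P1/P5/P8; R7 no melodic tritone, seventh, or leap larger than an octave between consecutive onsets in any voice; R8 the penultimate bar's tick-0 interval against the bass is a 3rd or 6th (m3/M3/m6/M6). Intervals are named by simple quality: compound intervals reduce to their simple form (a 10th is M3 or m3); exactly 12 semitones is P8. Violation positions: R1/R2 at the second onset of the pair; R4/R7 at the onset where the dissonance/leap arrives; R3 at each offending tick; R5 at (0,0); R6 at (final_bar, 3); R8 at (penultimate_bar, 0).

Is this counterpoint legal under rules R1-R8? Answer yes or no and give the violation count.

bar 0: v0=D3 v1=D4 (P8)
bar 1: v0=C3 v1=C4 (P8)
bar 2: v0=A2 v1=A3 (P8)
bar 3: v0=G2 v1=B2 (M3)
bar 4: v0=F2 v1=A2 (M3)
bar 5: v0=A2 v1=F3 (m6)
bar 6: v0=G2 v1=B2 (M3)
bar 7: v0=A2 v1=C3 (m3)
bar 8: v0=C3 v1=E3 (M3)
bar 9: v0=B2 v1=G3 (m6)
bar 10: v0=E3 v1=C4 (m6)
bar 11: v0=D3 v1=D4 (P8)

Yes (0 violations)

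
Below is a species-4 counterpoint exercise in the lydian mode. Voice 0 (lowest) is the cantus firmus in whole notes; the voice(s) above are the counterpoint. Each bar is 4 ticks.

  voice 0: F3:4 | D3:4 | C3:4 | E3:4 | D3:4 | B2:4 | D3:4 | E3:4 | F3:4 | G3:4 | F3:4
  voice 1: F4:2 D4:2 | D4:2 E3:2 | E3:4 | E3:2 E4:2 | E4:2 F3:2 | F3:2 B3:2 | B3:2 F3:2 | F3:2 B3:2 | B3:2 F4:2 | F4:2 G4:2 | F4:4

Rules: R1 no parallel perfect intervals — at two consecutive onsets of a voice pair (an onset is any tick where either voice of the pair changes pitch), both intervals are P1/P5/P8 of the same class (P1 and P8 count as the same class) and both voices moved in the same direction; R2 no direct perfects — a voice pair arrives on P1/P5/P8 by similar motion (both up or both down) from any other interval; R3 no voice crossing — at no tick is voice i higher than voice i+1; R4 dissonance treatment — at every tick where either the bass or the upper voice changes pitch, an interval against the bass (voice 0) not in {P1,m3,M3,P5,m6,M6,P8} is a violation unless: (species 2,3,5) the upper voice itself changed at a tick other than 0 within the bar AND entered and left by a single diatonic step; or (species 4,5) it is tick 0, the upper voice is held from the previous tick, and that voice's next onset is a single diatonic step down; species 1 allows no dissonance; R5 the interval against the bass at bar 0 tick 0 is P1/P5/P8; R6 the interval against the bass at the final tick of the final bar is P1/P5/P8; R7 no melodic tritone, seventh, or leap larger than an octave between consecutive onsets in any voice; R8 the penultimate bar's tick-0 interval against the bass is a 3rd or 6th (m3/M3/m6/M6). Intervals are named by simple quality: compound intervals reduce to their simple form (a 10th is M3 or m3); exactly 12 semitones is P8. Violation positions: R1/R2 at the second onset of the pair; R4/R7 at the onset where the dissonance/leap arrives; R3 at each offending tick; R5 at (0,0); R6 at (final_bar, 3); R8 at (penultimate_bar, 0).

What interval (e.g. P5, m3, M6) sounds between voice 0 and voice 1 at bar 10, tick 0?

voice 0=F3 voice 1=F4 -> P8

P8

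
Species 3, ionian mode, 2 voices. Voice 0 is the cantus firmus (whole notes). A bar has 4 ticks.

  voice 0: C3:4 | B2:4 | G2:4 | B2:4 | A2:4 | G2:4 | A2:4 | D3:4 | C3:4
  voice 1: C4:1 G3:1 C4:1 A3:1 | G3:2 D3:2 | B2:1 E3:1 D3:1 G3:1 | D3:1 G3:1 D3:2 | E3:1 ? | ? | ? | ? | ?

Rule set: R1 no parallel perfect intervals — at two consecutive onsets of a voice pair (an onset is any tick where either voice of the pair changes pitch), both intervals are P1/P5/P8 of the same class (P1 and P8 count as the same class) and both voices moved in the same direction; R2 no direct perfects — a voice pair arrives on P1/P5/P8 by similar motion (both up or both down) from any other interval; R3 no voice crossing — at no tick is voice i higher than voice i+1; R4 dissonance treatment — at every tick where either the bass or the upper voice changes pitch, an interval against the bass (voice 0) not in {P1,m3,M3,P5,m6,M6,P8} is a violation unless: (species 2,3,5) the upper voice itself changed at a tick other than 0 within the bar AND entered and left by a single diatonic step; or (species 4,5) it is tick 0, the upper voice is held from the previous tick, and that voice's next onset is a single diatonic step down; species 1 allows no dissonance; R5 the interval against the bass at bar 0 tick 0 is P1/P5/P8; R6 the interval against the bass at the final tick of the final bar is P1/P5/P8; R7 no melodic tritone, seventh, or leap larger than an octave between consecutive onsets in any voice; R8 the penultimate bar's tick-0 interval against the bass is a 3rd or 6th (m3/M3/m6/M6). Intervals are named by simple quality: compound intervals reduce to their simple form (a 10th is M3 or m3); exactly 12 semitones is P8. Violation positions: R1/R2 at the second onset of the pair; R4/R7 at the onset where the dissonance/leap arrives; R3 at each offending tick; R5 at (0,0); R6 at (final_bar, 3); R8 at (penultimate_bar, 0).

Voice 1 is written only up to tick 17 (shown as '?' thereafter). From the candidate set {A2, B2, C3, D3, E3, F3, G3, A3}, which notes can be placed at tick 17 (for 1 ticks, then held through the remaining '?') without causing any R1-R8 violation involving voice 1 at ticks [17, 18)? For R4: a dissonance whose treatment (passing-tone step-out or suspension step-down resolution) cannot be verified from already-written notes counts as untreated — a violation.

A2: legal
B2: violates R4
C3: legal
D3: violates R4
E3: legal
F3: legal
G3: violates R4
A3: legal

{A2, A3, C3, E3, F3}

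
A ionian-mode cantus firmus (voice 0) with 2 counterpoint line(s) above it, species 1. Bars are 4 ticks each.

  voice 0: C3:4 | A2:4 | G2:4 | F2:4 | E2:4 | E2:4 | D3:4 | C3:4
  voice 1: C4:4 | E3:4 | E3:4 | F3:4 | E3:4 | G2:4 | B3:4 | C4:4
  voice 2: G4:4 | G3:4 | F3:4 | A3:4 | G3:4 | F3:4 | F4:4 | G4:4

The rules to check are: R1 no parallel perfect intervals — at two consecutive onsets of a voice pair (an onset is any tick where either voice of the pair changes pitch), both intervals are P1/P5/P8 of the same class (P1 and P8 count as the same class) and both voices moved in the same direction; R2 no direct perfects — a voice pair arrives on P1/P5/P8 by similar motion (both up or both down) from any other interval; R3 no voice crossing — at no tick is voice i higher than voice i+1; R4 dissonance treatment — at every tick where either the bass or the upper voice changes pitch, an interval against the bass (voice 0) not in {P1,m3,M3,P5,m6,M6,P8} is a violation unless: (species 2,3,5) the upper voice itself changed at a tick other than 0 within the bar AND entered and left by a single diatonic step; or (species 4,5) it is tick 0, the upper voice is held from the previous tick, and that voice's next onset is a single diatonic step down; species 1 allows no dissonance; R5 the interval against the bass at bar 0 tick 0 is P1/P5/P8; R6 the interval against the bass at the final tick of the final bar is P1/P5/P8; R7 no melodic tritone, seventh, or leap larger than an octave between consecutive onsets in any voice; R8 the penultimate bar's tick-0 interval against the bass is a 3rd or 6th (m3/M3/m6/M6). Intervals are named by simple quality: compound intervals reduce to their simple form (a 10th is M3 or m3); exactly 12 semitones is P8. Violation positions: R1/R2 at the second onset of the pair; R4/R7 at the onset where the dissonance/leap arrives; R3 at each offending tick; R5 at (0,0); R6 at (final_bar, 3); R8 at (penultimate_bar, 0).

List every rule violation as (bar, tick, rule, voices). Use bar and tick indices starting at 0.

bar 0: v0=C3 v1=C4 v2=G4 downbeat P5
bar 1: v0=A2 v1=E3 v2=G3 downbeat m7
bar 2: v0=G2 v1=E3 v2=F3 downbeat m7
bar 3: v0=F2 v1=F3 v2=A3 downbeat M3
bar 4: v0=E2 v1=E3 v2=G3 downbeat m3
bar 5: v0=E2 v1=G2 v2=F3 downbeat m2
bar 6: v0=D3 v1=B3 v2=F4 downbeat m3
bar 7: v0=C3 v1=C4 v2=G4 downbeat P5
  -> R2 @ bar 1 tick 0 v(0, 1): C3/C4 P8 -> A2/E3 P5 similar
  -> R4 @ bar 1 tick 0 v(0, 2): A2/G3 m7 untreated
  -> R4 @ bar 2 tick 0 v(0, 2): G2/F3 m7 untreated
  -> R1 @ bar 4 tick 0 v(0, 1): F2/F3 P8 -> E2/E3 P8 similar
  -> R4 @ bar 5 tick 0 v(0, 2): E2/F3 m2 untreated
  -> R7 @ bar 6 tick 0 v(0,): E2->D3 leap 10st
  -> R7 @ bar 6 tick 0 v(1,): G2->B3 leap 16st
  -> R2 @ bar 7 tick 0 v(1, 2): B3/F4 TT -> C4/G4 P5 similar

(1, 0, R2, (0, 1))
(1, 0, R4, (0, 2))
(2, 0, R4, (0, 2))
(4, 0, R1, (0, 1))
(5, 0, R4, (0, 2))
(6, 0, R7, (0,))
(6, 0, R7, (1,))
(7, 0, R2, (1, 2))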